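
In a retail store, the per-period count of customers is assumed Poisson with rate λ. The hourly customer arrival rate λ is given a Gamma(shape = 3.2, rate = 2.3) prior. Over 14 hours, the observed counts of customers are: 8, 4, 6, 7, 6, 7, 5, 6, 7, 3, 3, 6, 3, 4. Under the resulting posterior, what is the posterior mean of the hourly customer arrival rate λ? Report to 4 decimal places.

With a Gamma(shape α, rate β) prior, the Poisson likelihood is conjugate: the posterior is Gamma(α + ΣXᵢ, β + n).
Sum of counts S = 75 over n = 14 hours.
Posterior: Gamma(α+S, β+n) = Gamma(3.2+75, 2.3+14) = Gamma(78.2, 16.3).
Posterior mean = α/β = 78.2/16.3 = 4.7975.

4.7975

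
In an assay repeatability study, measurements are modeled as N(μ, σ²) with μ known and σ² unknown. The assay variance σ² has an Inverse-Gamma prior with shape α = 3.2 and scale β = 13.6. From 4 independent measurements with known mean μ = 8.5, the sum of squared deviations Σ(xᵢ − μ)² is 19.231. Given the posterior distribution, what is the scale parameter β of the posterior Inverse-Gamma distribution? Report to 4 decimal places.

With known mean μ and an Inverse-Gamma(α, β) prior on σ², the Normal likelihood is conjugate: posterior is Inv-Gamma(α + n/2, β + Σ(xᵢ−μ)²/2).
Posterior: Inv-Gamma(3.2 + 4/2, 13.6 + 19.231/2) = Inv-Gamma(5.20, 23.2155).
Posterior β = 23.2155.

23.2155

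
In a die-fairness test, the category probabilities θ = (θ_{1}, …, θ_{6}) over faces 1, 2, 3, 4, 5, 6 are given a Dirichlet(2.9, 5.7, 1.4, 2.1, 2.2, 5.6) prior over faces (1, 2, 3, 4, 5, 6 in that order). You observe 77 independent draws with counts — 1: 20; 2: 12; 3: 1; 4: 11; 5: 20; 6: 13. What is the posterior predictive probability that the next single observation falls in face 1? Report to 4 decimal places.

The Dirichlet prior is conjugate to the Multinomial likelihood: each posterior αⱼ = prior αⱼ + observed count nⱼ.
Posterior concentration: (22.9, 17.7, 2.4, 13.1, 22.2, 18.6), total = 96.9.
P(next = 1 | data) = α_{1}/Σα = 0.2363.

0.2363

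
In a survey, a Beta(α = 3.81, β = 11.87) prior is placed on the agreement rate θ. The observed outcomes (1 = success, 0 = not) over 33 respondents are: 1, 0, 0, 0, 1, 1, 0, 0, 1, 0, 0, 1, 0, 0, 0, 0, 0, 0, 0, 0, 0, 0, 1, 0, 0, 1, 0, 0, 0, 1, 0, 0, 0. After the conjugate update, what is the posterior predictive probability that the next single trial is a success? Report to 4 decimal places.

The Beta prior is conjugate to a Binomial/Bernoulli likelihood; the update adds successes to α and failures to β.
Posterior: Beta(α+k, β+n−k) = Beta(3.81+8, 11.87+25) = Beta(11.81, 36.87).
For a single future Bernoulli trial, P(success | data) = α/(α+β) = 0.2426.

0.2426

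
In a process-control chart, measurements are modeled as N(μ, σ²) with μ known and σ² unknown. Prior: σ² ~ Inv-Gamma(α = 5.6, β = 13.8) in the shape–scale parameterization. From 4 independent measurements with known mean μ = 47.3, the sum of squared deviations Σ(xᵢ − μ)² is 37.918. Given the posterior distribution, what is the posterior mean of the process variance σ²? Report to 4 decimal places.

With known mean μ and an Inverse-Gamma(α, β) prior on σ², the Normal likelihood is conjugate: posterior is Inv-Gamma(α + n/2, β + Σ(xᵢ−μ)²/2).
Posterior: Inv-Gamma(5.6 + 4/2, 13.8 + 37.918/2) = Inv-Gamma(7.60, 32.7590).
E[σ²|data] = β/(α−1) = 32.7590/6.60 = 4.9635.

4.9635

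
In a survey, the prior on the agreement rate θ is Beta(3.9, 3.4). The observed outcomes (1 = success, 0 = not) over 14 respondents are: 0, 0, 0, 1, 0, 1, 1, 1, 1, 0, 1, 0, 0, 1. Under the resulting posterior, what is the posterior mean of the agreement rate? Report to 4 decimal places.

The Beta prior is conjugate to a Binomial/Bernoulli likelihood; the update adds successes to α and failures to β.
Posterior: Beta(α+k, β+n−k) = Beta(3.9+7, 3.4+7) = Beta(10.9, 10.4).
Posterior mean = α/(α+β) = 10.9/21.3 = 0.5117.

0.5117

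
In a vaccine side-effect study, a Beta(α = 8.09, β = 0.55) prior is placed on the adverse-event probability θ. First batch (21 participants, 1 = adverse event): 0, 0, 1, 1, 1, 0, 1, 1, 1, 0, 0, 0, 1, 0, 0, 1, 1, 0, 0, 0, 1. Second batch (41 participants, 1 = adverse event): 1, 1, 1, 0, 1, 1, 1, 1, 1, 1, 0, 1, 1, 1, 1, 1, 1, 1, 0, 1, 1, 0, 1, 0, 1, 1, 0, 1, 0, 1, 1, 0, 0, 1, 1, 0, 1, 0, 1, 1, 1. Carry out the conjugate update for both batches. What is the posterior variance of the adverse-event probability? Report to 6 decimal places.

0.003034

The Beta prior is conjugate to a Binomial/Bernoulli likelihood; the update adds successes to α and failures to β.
After batch 1: Beta(8.09+10, 0.55+11) = Beta(18.09, 11.55).
After batch 2: Beta(18.09+30, 11.55+11) = Beta(48.09, 22.55).
Var = αβ/((α+β)²(α+β+1)) = 48.09·22.55/(70.64²·71.64) = 0.003034.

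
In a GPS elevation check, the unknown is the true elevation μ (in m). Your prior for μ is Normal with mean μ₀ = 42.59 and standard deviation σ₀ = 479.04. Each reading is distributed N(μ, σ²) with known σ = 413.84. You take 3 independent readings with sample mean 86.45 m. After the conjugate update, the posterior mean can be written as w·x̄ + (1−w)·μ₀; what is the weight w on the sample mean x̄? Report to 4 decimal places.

For Normal data with known variance σ², a Normal(μ₀, σ₀²) prior on μ is conjugate. Posterior precision = 1/σ₀² + n/σ²; posterior mean is the precision-weighted average of μ₀ and x̄.
σ₀² = 479.04² = 229479.3216, σ² = 413.84² = 171263.5456. Prior precision 1/σ₀² = 1/229479.3216; data precision n/σ² = 3/171263.5456.
w = (n/σ²)/(1/σ₀² + n/σ²) = n·σ₀²/(σ² + n·σ₀²) = 3·229479.3216/(171263.5456 + 3·229479.3216) = 688437.9648/859701.5104 = 0.8008.

0.8008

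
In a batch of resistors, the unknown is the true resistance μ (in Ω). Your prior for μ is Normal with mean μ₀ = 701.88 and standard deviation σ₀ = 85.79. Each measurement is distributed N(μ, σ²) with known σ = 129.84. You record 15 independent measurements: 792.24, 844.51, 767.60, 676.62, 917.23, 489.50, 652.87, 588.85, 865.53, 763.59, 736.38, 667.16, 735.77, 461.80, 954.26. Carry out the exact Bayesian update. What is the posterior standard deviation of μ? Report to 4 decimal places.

31.2251

For Normal data with known variance σ², a Normal(μ₀, σ₀²) prior on μ is conjugate. Posterior precision = 1/σ₀² + n/σ²; posterior mean is the precision-weighted average of μ₀ and x̄.
σ₀² = 85.79² = 7359.9241, σ² = 129.84² = 16858.4256; σ² + n·σ₀² = 16858.4256 + 15·7359.9241 = 127257.2871.
Posterior precision = 1/σ₀² + n/σ² = 1/7359.9241 + 15/16858.4256 = (σ² + n·σ₀²)/(σ₀²σ²) = 127257.2871/(7359.9241·16858.4256); posterior variance σₙ² = σ₀²σ²/(σ² + n·σ₀²) = 7359.9241·16858.4256/127257.2871 = 975.006899.
Posterior SD = √σₙ² = √(7359.9241·16858.4256/127257.2871) = 31.2251.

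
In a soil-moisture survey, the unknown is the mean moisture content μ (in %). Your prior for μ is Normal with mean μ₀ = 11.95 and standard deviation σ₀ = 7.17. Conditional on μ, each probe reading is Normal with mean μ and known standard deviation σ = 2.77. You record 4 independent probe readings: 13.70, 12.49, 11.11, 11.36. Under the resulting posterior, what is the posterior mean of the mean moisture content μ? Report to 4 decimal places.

For Normal data with known variance σ², a Normal(μ₀, σ₀²) prior on μ is conjugate. Posterior precision = 1/σ₀² + n/σ²; posterior mean is the precision-weighted average of μ₀ and x̄.
Σxᵢ = 13.70 + 12.49 + 11.11 + 11.36 = 48.66, so n·x̄ = 48.66.
σ₀² = 7.17² = 51.4089, σ² = 2.77² = 7.6729; σ² + n·σ₀² = 7.6729 + 4·51.4089 = 213.3085.
Posterior mean = (μ₀/σ₀² + n·x̄/σ²)/(1/σ₀² + n/σ²) = (σ²·μ₀ + σ₀²·n·x̄)/(σ² + n·σ₀²) = (7.6729·11.95 + 51.4089·48.66)/213.3085 = 2593.248229/213.3085 = 12.1573.

12.1573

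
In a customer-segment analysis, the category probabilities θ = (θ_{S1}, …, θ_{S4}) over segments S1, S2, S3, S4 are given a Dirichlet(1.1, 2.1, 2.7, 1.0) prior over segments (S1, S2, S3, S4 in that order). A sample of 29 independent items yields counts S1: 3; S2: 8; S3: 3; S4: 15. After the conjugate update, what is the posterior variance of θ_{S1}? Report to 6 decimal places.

0.002742

The Dirichlet prior is conjugate to the Multinomial likelihood: each posterior αⱼ = prior αⱼ + observed count nⱼ.
Posterior concentration: (4.1, 10.1, 5.7, 16.0), total = 35.9.
Var[θ_j] = α_j(Σα−α_j)/((Σα)²(Σα+1)) = 4.1·31.8/(35.9²·36.9) = 0.002742.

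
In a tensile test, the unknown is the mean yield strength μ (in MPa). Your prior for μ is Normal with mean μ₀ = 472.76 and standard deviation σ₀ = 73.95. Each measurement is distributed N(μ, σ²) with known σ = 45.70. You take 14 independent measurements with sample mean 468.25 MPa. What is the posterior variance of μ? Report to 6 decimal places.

145.216500

For Normal data with known variance σ², a Normal(μ₀, σ₀²) prior on μ is conjugate. Posterior precision = 1/σ₀² + n/σ²; posterior mean is the precision-weighted average of μ₀ and x̄.
σ₀² = 73.95² = 5468.6025, σ² = 45.70² = 2088.49; σ² + n·σ₀² = 2088.49 + 14·5468.6025 = 78648.925.
Posterior precision = 1/σ₀² + n/σ² = 1/5468.6025 + 14/2088.49 = (σ² + n·σ₀²)/(σ₀²σ²) = 78648.925/(5468.6025·2088.49); posterior variance σₙ² = σ₀²σ²/(σ² + n·σ₀²) = 5468.6025·2088.49/78648.925 = 145.216500.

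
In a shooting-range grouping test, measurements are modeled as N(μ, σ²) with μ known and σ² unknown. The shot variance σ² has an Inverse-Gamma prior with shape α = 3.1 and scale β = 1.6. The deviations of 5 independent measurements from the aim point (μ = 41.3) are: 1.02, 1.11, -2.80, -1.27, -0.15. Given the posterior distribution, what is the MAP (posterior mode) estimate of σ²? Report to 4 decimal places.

1.1324

With known mean μ and an Inverse-Gamma(α, β) prior on σ², the Normal likelihood is conjugate: posterior is Inv-Gamma(α + n/2, β + Σ(xᵢ−μ)²/2).
Σ(xᵢ−μ)² = (1.02)² + (1.11)² + (-2.80)² + (-1.27)² + (-0.15)² = 11.7479.
Posterior: Inv-Gamma(3.1 + 5/2, 1.6 + 11.7479/2) = Inv-Gamma(5.60, 7.47395).
Mode = β/(α+1) = 7.47395/6.60 = 1.1324.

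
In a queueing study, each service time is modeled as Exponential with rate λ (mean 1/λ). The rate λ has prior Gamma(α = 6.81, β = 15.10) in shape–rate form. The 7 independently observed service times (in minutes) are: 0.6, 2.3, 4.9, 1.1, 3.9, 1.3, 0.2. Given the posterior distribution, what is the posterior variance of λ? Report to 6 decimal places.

With a Gamma(shape α, rate β) prior on the exponential rate λ, the posterior after n observations with total T = Σxᵢ is Gamma(α+n, β+T).
Sum of observations T = 14.3 minutes; n = 7.
Posterior: Gamma(6.81+7, 15.10+14.3) = Gamma(13.81, 29.40).
Var = α/β² = 0.015977.

0.015977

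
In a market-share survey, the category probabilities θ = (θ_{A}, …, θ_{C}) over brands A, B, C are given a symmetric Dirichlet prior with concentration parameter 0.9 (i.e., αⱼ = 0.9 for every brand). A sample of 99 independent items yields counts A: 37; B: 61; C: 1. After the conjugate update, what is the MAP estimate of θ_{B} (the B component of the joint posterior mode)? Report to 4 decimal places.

0.6170

The Dirichlet prior is conjugate to the Multinomial likelihood: each posterior αⱼ = prior αⱼ + observed count nⱼ.
Posterior concentration: (37.9, 61.9, 1.9), total = 101.7.
Joint mode component: (α_{B}−1)/(Σα−K) = 60.9/98.7 = 0.6170.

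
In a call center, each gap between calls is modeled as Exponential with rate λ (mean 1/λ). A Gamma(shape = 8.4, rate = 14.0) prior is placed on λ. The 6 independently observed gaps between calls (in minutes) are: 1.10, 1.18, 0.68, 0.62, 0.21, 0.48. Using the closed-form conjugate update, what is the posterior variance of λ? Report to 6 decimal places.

With a Gamma(shape α, rate β) prior on the exponential rate λ, the posterior after n observations with total T = Σxᵢ is Gamma(α+n, β+T).
Sum of observations T = 4.27 minutes; n = 6.
Posterior: Gamma(8.4+6, 14.0+4.27) = Gamma(14.4, 18.27).
Var = α/β² = 0.043141.

0.043141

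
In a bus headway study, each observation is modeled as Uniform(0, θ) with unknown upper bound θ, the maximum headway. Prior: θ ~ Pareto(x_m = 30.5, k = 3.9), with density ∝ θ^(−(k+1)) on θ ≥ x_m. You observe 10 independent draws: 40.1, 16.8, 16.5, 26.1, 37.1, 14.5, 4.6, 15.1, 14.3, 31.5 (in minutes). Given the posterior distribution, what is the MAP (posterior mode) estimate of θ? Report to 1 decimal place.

40.1

A Pareto(scale x_m, shape k) prior on the upper bound θ of Uniform(0, θ) is conjugate: posterior is Pareto(max(x_m, max xᵢ), k + n).
Sample maximum = 40.1; prior scale x_m = 30.5 → posterior scale = max = 40.1.
Posterior shape = 3.9 + 10 = 13.9.
The Pareto density is decreasing on [x_m, ∞), so the mode is x_m = 40.1.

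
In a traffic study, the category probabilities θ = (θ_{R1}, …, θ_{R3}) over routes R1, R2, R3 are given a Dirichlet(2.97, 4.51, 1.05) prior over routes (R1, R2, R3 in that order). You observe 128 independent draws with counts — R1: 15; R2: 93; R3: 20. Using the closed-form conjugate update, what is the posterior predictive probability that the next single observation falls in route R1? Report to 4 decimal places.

0.1316

The Dirichlet prior is conjugate to the Multinomial likelihood: each posterior αⱼ = prior αⱼ + observed count nⱼ.
Posterior concentration: (17.97, 97.51, 21.05), total = 136.53.
P(next = R1 | data) = α_{R1}/Σα = 0.1316.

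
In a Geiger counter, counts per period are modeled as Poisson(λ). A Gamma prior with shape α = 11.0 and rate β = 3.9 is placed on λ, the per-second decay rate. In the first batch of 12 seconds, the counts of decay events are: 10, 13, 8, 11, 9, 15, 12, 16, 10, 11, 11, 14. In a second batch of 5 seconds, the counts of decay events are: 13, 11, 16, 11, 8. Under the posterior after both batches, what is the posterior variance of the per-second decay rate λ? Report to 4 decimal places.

0.4808

With a Gamma(shape α, rate β) prior, the Poisson likelihood is conjugate: the posterior is Gamma(α + ΣXᵢ, β + n).
Batch 1: sum of counts S = 140 over n = 12 seconds.
After batch 1: Gamma(α+S, β+n) = Gamma(11.0+140, 3.9+12) = Gamma(151.0, 15.9).
Batch 2: sum of counts S = 59 over n = 5 seconds.
After batch 2: Gamma(α+S, β+n) = Gamma(151.0+59, 15.9+5) = Gamma(210.0, 20.9).
Var = α/β² = 210.0/20.9² = 0.4808.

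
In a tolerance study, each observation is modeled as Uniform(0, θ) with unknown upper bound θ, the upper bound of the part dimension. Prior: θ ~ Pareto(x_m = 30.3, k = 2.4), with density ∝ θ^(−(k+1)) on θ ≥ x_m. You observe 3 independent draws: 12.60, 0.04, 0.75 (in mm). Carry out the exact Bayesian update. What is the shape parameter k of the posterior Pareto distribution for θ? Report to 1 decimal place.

5.4

A Pareto(scale x_m, shape k) prior on the upper bound θ of Uniform(0, θ) is conjugate: posterior is Pareto(max(x_m, max xᵢ), k + n).
Sample maximum = 12.60; prior scale x_m = 30.3 → posterior scale = max = 30.30.
Posterior shape = 2.4 + 3 = 5.4.
Posterior shape k = 5.4.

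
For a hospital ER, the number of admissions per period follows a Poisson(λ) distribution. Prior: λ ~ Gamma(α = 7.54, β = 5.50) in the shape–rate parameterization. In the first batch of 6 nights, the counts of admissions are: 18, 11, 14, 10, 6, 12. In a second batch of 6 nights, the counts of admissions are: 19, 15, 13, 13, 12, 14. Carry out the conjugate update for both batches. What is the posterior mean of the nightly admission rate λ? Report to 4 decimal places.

With a Gamma(shape α, rate β) prior, the Poisson likelihood is conjugate: the posterior is Gamma(α + ΣXᵢ, β + n).
Batch 1: sum of counts S = 71 over n = 6 nights.
After batch 1: Gamma(α+S, β+n) = Gamma(7.54+71, 5.50+6) = Gamma(78.54, 11.50).
Batch 2: sum of counts S = 86 over n = 6 nights.
After batch 2: Gamma(α+S, β+n) = Gamma(78.54+86, 11.50+6) = Gamma(164.54, 17.50).
Posterior mean = α/β = 164.54/17.50 = 9.4023.

9.4023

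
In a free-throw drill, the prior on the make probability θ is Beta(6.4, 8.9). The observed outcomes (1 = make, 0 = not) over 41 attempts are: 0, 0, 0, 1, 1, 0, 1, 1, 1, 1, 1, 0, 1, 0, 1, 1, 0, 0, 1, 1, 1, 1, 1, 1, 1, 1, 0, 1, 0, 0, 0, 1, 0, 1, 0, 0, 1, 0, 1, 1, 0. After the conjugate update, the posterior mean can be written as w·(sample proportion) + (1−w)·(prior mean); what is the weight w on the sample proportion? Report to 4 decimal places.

The Beta prior is conjugate to a Binomial/Bernoulli likelihood; the update adds successes to α and failures to β.
Posterior mean = (α₀+k)/(α₀+β₀+n) = [n/(α₀+β₀+n)]·(k/n) + [(α₀+β₀)/(α₀+β₀+n)]·α₀/(α₀+β₀), so only n and the prior enter the weight.
The weight on the data is w = n/(α₀+β₀+n) = 41/(6.4+8.9+41) = 41/56.3 = 0.7282.

0.7282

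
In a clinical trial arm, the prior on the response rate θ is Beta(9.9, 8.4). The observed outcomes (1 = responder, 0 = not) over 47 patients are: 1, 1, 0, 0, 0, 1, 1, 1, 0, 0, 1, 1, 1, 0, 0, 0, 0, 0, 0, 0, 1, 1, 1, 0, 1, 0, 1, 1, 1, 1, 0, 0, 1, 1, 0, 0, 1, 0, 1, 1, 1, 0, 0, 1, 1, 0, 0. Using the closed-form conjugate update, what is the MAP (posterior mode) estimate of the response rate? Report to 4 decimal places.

The Beta prior is conjugate to a Binomial/Bernoulli likelihood; the update adds successes to α and failures to β.
Posterior: Beta(α+k, β+n−k) = Beta(9.9+24, 8.4+23) = Beta(33.9, 31.4).
Mode of Beta(a,b) for a,b>1 is (a−1)/(a+b−2) = 32.9/63.3 = 0.5197.

0.5197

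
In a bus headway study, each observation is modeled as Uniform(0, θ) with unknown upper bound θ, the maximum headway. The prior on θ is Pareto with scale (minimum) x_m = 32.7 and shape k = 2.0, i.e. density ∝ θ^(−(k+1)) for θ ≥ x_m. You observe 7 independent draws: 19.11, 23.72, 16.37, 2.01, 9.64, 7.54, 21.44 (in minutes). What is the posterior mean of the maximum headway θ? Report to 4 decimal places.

36.7875

A Pareto(scale x_m, shape k) prior on the upper bound θ of Uniform(0, θ) is conjugate: posterior is Pareto(max(x_m, max xᵢ), k + n).
Sample maximum = 23.72; prior scale x_m = 32.7 → posterior scale = max = 32.70.
Posterior shape = 2.0 + 7 = 9.0.
E[θ|data] = k·x_m/(k−1) = 9.0·32.70/8.0 = 36.7875.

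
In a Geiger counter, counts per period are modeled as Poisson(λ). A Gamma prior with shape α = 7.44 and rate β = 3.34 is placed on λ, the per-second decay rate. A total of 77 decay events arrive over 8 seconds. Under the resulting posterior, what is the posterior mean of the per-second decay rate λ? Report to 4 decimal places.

7.4462

With a Gamma(shape α, rate β) prior, the Poisson likelihood is conjugate: the posterior is Gamma(α + ΣXᵢ, β + n).
Posterior: Gamma(α+S, β+n) = Gamma(7.44+77, 3.34+8) = Gamma(84.44, 11.34).
Posterior mean = α/β = 84.44/11.34 = 7.4462.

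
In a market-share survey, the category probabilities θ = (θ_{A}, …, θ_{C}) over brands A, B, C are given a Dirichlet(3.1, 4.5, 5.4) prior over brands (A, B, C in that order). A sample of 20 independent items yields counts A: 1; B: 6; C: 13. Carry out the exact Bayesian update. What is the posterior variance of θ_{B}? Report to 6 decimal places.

0.006381

The Dirichlet prior is conjugate to the Multinomial likelihood: each posterior αⱼ = prior αⱼ + observed count nⱼ.
Posterior concentration: (4.1, 10.5, 18.4), total = 33.0.
Var[θ_j] = α_j(Σα−α_j)/((Σα)²(Σα+1)) = 10.5·22.5/(33.0²·34.0) = 0.006381.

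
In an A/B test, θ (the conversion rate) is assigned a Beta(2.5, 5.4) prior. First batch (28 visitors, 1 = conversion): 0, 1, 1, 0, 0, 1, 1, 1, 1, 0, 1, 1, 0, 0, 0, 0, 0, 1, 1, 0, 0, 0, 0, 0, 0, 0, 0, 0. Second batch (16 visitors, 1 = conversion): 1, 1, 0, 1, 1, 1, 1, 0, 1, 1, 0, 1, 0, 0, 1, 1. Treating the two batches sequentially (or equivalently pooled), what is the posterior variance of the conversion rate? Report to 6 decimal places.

The Beta prior is conjugate to a Binomial/Bernoulli likelihood; the update adds successes to α and failures to β.
After batch 1: Beta(2.5+10, 5.4+18) = Beta(12.5, 23.4).
After batch 2: Beta(12.5+11, 23.4+5) = Beta(23.5, 28.4).
Var = αβ/((α+β)²(α+β+1)) = 23.5·28.4/(51.9²·52.9) = 0.004684.

0.004684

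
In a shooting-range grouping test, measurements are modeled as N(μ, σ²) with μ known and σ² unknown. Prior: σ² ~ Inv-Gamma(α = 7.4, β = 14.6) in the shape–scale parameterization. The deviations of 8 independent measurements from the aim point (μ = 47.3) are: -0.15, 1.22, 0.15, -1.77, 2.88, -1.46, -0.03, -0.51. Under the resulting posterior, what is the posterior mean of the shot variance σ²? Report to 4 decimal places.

With known mean μ and an Inverse-Gamma(α, β) prior on σ², the Normal likelihood is conjugate: posterior is Inv-Gamma(α + n/2, β + Σ(xᵢ−μ)²/2).
Σ(xᵢ−μ)² = (-0.15)² + (1.22)² + (0.15)² + (-1.77)² + (2.88)² + (-1.46)² + (-0.03)² + (-0.51)² = 15.3533.
Posterior: Inv-Gamma(7.4 + 8/2, 14.6 + 15.3533/2) = Inv-Gamma(11.40, 22.27665).
E[σ²|data] = β/(α−1) = 22.27665/10.40 = 2.1420.

2.1420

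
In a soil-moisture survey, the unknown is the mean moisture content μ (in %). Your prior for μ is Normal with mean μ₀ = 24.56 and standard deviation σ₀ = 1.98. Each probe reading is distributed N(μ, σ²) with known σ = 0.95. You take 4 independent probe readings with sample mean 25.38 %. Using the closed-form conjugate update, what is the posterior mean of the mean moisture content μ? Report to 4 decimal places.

25.3354

For Normal data with known variance σ², a Normal(μ₀, σ₀²) prior on μ is conjugate. Posterior precision = 1/σ₀² + n/σ²; posterior mean is the precision-weighted average of μ₀ and x̄.
n·x̄ = 4·25.38 = 101.52.
σ₀² = 1.98² = 3.9204, σ² = 0.95² = 0.9025; σ² + n·σ₀² = 0.9025 + 4·3.9204 = 16.5841.
Posterior mean = (μ₀/σ₀² + n·x̄/σ²)/(1/σ₀² + n/σ²) = (σ²·μ₀ + σ₀²·n·x̄)/(σ² + n·σ₀²) = (0.9025·24.56 + 3.9204·101.52)/16.5841 = 420.164408/16.5841 = 25.3354.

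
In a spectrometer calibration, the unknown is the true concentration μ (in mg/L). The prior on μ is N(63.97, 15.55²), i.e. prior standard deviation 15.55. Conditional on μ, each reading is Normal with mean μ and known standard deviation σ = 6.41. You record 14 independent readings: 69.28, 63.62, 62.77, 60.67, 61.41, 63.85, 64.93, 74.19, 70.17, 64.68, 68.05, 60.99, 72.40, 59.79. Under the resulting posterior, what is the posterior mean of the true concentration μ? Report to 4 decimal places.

65.4675

For Normal data with known variance σ², a Normal(μ₀, σ₀²) prior on μ is conjugate. Posterior precision = 1/σ₀² + n/σ²; posterior mean is the precision-weighted average of μ₀ and x̄.
Σxᵢ = 69.28 + 63.62 + 62.77 + 60.67 + 61.41 + 63.85 + 64.93 + 74.19 + 70.17 + 64.68 + 68.05 + 60.99 + 72.40 + 59.79 = 916.8, so n·x̄ = 916.8.
σ₀² = 15.55² = 241.8025, σ² = 6.41² = 41.0881; σ² + n·σ₀² = 41.0881 + 14·241.8025 = 3426.3231.
Posterior mean = (μ₀/σ₀² + n·x̄/σ²)/(1/σ₀² + n/σ²) = (σ²·μ₀ + σ₀²·n·x̄)/(σ² + n·σ₀²) = (41.0881·63.97 + 241.8025·916.8)/3426.3231 = 224312.937757/3426.3231 = 65.4675.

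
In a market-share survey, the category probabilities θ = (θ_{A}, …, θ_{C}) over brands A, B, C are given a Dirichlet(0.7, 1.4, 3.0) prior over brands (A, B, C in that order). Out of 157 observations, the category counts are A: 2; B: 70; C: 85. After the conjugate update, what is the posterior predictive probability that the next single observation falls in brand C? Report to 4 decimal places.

0.5429

The Dirichlet prior is conjugate to the Multinomial likelihood: each posterior αⱼ = prior αⱼ + observed count nⱼ.
Posterior concentration: (2.7, 71.4, 88.0), total = 162.1.
P(next = C | data) = α_{C}/Σα = 0.5429.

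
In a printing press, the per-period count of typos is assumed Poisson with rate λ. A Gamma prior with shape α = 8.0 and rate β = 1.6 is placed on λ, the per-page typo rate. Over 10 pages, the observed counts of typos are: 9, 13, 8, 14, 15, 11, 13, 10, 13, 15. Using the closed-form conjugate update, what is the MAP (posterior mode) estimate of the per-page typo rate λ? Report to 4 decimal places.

With a Gamma(shape α, rate β) prior, the Poisson likelihood is conjugate: the posterior is Gamma(α + ΣXᵢ, β + n).
Sum of counts S = 121 over n = 10 pages.
Posterior: Gamma(α+S, β+n) = Gamma(8.0+121, 1.6+10) = Gamma(129.0, 11.6).
Mode of Gamma(α,β) for α≥1 is (α−1)/β = 128.0/11.6 = 11.0345.

11.0345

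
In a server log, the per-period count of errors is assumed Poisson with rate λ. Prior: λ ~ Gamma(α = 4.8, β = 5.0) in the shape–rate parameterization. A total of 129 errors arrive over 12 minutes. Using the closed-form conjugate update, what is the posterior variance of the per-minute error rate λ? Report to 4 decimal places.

0.4630

With a Gamma(shape α, rate β) prior, the Poisson likelihood is conjugate: the posterior is Gamma(α + ΣXᵢ, β + n).
Posterior: Gamma(α+S, β+n) = Gamma(4.8+129, 5.0+12) = Gamma(133.8, 17.0).
Var = α/β² = 133.8/17.0² = 0.4630.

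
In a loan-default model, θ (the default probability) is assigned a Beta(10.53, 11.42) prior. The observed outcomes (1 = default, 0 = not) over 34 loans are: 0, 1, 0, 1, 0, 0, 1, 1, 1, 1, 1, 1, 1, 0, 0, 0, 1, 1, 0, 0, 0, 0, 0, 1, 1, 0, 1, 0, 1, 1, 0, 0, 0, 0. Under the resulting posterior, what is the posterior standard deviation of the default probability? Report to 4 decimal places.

The Beta prior is conjugate to a Binomial/Bernoulli likelihood; the update adds successes to α and failures to β.
Posterior: Beta(α+k, β+n−k) = Beta(10.53+16, 11.42+18) = Beta(26.53, 29.42).
Var = αβ/((α+β)²(α+β+1)) = 26.53·29.42/(55.95²·56.95) = 0.00437810; SD = √0.00437810 = 0.0662.

0.0662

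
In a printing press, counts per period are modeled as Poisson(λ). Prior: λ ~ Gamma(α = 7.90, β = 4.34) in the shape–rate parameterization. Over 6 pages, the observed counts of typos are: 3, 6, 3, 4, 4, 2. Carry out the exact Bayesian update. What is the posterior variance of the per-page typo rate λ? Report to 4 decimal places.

With a Gamma(shape α, rate β) prior, the Poisson likelihood is conjugate: the posterior is Gamma(α + ΣXᵢ, β + n).
Sum of counts S = 22 over n = 6 pages.
Posterior: Gamma(α+S, β+n) = Gamma(7.90+22, 4.34+6) = Gamma(29.90, 10.34).
Var = α/β² = 29.90/10.34² = 0.2797.

0.2797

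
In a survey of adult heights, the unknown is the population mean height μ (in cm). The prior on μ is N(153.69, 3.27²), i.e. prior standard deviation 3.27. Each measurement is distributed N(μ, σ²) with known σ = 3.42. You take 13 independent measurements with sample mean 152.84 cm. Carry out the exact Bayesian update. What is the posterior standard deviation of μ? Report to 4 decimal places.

For Normal data with known variance σ², a Normal(μ₀, σ₀²) prior on μ is conjugate. Posterior precision = 1/σ₀² + n/σ²; posterior mean is the precision-weighted average of μ₀ and x̄.
σ₀² = 3.27² = 10.6929, σ² = 3.42² = 11.6964; σ² + n·σ₀² = 11.6964 + 13·10.6929 = 150.7041.
Posterior precision = 1/σ₀² + n/σ² = 1/10.6929 + 13/11.6964 = (σ² + n·σ₀²)/(σ₀²σ²) = 150.7041/(10.6929·11.6964); posterior variance σₙ² = σ₀²σ²/(σ² + n·σ₀²) = 10.6929·11.6964/150.7041 = 0.829894.
Posterior SD = √σₙ² = √(10.6929·11.6964/150.7041) = 0.9110.

0.9110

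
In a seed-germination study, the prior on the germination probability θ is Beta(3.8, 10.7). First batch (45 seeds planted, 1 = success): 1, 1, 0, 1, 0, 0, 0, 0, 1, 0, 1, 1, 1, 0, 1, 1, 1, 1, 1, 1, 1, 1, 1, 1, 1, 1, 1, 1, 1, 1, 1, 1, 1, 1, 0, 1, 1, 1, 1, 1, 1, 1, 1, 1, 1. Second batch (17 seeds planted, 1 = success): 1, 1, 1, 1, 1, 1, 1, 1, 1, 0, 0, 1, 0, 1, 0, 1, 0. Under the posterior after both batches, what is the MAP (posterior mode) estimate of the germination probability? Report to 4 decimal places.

0.6953

The Beta prior is conjugate to a Binomial/Bernoulli likelihood; the update adds successes to α and failures to β.
After batch 1: Beta(3.8+37, 10.7+8) = Beta(40.8, 18.7).
After batch 2: Beta(40.8+12, 18.7+5) = Beta(52.8, 23.7).
Mode of Beta(a,b) for a,b>1 is (a−1)/(a+b−2) = 51.8/74.5 = 0.6953.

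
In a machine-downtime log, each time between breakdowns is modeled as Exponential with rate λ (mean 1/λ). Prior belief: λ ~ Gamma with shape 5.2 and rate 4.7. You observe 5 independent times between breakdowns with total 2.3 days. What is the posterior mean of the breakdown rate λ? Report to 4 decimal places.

1.4571

With a Gamma(shape α, rate β) prior on the exponential rate λ, the posterior after n observations with total T = Σxᵢ is Gamma(α+n, β+T).
Posterior: Gamma(5.2+5, 4.7+2.3) = Gamma(10.2, 7.0).
Posterior mean of λ = α/β = 10.2/7.0 = 1.4571.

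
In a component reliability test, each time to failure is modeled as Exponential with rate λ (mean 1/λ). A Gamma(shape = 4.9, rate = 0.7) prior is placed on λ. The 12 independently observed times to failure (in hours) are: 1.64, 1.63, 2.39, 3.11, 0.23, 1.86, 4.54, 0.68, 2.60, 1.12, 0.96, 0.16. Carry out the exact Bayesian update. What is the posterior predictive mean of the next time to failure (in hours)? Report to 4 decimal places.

1.3597

With a Gamma(shape α, rate β) prior on the exponential rate λ, the posterior after n observations with total T = Σxᵢ is Gamma(α+n, β+T).
Sum of observations T = 20.92 hours; n = 12.
Posterior: Gamma(4.9+12, 0.7+20.92) = Gamma(16.9, 21.62).
The predictive distribution for the next observation is Lomax; its mean is β/(α−1) = 21.62/15.9 = 1.3597.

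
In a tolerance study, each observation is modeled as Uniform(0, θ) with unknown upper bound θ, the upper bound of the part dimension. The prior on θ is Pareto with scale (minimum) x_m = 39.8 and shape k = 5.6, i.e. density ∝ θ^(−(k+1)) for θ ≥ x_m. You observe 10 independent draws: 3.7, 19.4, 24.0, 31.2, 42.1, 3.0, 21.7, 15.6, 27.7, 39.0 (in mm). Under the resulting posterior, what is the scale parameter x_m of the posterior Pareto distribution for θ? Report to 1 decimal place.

A Pareto(scale x_m, shape k) prior on the upper bound θ of Uniform(0, θ) is conjugate: posterior is Pareto(max(x_m, max xᵢ), k + n).
Sample maximum = 42.1; prior scale x_m = 39.8 → posterior scale = max = 42.1.
Posterior shape = 5.6 + 10 = 15.6.
Posterior scale x_m = 42.1.

42.1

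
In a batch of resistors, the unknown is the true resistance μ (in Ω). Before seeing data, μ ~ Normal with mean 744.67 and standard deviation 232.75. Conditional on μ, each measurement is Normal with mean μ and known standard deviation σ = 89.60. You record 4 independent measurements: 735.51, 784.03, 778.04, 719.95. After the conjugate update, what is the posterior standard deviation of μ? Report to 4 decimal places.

For Normal data with known variance σ², a Normal(μ₀, σ₀²) prior on μ is conjugate. Posterior precision = 1/σ₀² + n/σ²; posterior mean is the precision-weighted average of μ₀ and x̄.
σ₀² = 232.75² = 54172.5625, σ² = 89.60² = 8028.16; σ² + n·σ₀² = 8028.16 + 4·54172.5625 = 224718.41.
Posterior precision = 1/σ₀² + n/σ² = 1/54172.5625 + 4/8028.16 = (σ² + n·σ₀²)/(σ₀²σ²) = 224718.41/(54172.5625·8028.16); posterior variance σₙ² = σ₀²σ²/(σ² + n·σ₀²) = 54172.5625·8028.16/224718.41 = 1935.337649.
Posterior SD = √σₙ² = √(54172.5625·8028.16/224718.41) = 43.9925.

43.9925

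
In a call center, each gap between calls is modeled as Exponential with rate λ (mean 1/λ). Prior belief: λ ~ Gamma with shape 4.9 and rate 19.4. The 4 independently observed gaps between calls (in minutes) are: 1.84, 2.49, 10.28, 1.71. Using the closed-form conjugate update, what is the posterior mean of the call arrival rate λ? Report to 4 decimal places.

With a Gamma(shape α, rate β) prior on the exponential rate λ, the posterior after n observations with total T = Σxᵢ is Gamma(α+n, β+T).
Sum of observations T = 16.32 minutes; n = 4.
Posterior: Gamma(4.9+4, 19.4+16.32) = Gamma(8.9, 35.72).
Posterior mean of λ = α/β = 8.9/35.72 = 0.2492.

0.2492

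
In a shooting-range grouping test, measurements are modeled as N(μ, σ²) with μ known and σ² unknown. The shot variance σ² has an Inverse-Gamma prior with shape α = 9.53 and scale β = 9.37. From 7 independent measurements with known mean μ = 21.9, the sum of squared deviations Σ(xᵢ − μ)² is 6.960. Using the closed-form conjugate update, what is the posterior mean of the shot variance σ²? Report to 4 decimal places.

With known mean μ and an Inverse-Gamma(α, β) prior on σ², the Normal likelihood is conjugate: posterior is Inv-Gamma(α + n/2, β + Σ(xᵢ−μ)²/2).
Posterior: Inv-Gamma(9.53 + 7/2, 9.37 + 6.960/2) = Inv-Gamma(13.03, 12.8500).
E[σ²|data] = β/(α−1) = 12.8500/12.03 = 1.0682.

1.0682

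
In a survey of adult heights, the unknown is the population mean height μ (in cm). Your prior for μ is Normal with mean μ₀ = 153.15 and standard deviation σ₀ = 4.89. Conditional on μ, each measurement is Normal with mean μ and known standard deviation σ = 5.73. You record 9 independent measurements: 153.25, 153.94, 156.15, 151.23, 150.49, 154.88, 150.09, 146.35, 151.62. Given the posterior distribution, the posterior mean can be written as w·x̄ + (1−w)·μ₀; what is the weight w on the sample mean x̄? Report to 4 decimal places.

For Normal data with known variance σ², a Normal(μ₀, σ₀²) prior on μ is conjugate. Posterior precision = 1/σ₀² + n/σ²; posterior mean is the precision-weighted average of μ₀ and x̄.
σ₀² = 4.89² = 23.9121, σ² = 5.73² = 32.8329. Prior precision 1/σ₀² = 1/23.9121; data precision n/σ² = 9/32.8329.
w = (n/σ²)/(1/σ₀² + n/σ²) = n·σ₀²/(σ² + n·σ₀²) = 9·23.9121/(32.8329 + 9·23.9121) = 215.2089/248.0418 = 0.8676.

0.8676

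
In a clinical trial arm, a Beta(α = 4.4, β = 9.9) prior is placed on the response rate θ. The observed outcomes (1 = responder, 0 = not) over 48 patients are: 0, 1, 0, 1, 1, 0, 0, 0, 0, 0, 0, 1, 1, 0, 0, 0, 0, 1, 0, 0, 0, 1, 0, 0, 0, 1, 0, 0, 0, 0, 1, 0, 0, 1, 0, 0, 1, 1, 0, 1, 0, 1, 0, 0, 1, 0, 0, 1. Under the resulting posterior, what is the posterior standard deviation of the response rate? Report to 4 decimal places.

0.0590

The Beta prior is conjugate to a Binomial/Bernoulli likelihood; the update adds successes to α and failures to β.
Posterior: Beta(α+k, β+n−k) = Beta(4.4+16, 9.9+32) = Beta(20.4, 41.9).
Var = αβ/((α+β)²(α+β+1)) = 20.4·41.9/(62.3²·63.3) = 0.00347908; SD = √0.00347908 = 0.0590.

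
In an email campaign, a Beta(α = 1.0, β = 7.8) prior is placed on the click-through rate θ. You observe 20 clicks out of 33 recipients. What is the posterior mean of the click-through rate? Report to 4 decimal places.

0.5024

The Beta prior is conjugate to a Binomial/Bernoulli likelihood; the update adds successes to α and failures to β.
Posterior: Beta(α+k, β+n−k) = Beta(1.0+20, 7.8+13) = Beta(21.0, 20.8).
Posterior mean = α/(α+β) = 21.0/41.8 = 0.5024.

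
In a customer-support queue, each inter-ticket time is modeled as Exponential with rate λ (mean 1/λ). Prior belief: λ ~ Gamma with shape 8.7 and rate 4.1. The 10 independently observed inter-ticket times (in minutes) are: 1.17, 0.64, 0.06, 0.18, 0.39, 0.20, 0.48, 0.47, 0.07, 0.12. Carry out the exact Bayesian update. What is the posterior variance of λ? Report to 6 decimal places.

0.301154

With a Gamma(shape α, rate β) prior on the exponential rate λ, the posterior after n observations with total T = Σxᵢ is Gamma(α+n, β+T).
Sum of observations T = 3.78 minutes; n = 10.
Posterior: Gamma(8.7+10, 4.1+3.78) = Gamma(18.7, 7.88).
Var = α/β² = 0.301154.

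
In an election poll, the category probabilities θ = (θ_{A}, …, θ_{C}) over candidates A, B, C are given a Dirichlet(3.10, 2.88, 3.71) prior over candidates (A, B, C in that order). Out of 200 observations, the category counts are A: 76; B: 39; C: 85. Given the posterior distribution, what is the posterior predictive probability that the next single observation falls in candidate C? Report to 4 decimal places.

0.4231

The Dirichlet prior is conjugate to the Multinomial likelihood: each posterior αⱼ = prior αⱼ + observed count nⱼ.
Posterior concentration: (79.10, 41.88, 88.71), total = 209.69.
P(next = C | data) = α_{C}/Σα = 0.4231.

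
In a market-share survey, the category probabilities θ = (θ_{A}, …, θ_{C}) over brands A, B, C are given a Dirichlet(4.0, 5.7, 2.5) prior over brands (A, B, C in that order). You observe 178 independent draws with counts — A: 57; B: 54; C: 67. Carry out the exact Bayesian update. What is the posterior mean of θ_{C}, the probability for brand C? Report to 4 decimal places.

0.3654

The Dirichlet prior is conjugate to the Multinomial likelihood: each posterior αⱼ = prior αⱼ + observed count nⱼ.
Posterior concentration: (61.0, 59.7, 69.5), total = 190.2.
E[θ_{C}|data] = α_{C}/Σα = 69.5/190.2 = 0.3654.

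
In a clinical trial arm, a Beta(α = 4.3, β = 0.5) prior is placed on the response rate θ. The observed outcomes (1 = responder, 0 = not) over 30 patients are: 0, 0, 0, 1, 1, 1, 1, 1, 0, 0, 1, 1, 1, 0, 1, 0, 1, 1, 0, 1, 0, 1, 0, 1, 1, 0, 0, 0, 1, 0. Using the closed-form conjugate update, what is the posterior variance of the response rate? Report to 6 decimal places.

0.006789

The Beta prior is conjugate to a Binomial/Bernoulli likelihood; the update adds successes to α and failures to β.
Posterior: Beta(α+k, β+n−k) = Beta(4.3+16, 0.5+14) = Beta(20.3, 14.5).
Var = αβ/((α+β)²(α+β+1)) = 20.3·14.5/(34.8²·35.8) = 0.006789.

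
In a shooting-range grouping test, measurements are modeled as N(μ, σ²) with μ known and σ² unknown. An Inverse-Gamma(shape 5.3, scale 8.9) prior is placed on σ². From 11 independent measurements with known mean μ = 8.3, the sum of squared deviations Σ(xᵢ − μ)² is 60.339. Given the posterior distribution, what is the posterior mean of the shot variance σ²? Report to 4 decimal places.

3.9867

With known mean μ and an Inverse-Gamma(α, β) prior on σ², the Normal likelihood is conjugate: posterior is Inv-Gamma(α + n/2, β + Σ(xᵢ−μ)²/2).
Posterior: Inv-Gamma(5.3 + 11/2, 8.9 + 60.339/2) = Inv-Gamma(10.80, 39.0695).
E[σ²|data] = β/(α−1) = 39.0695/9.80 = 3.9867.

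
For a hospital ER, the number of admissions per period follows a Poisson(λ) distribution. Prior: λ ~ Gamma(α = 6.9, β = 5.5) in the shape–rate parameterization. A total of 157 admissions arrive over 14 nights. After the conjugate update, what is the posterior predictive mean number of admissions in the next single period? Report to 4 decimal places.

8.4051

With a Gamma(shape α, rate β) prior, the Poisson likelihood is conjugate: the posterior is Gamma(α + ΣXᵢ, β + n).
Posterior: Gamma(α+S, β+n) = Gamma(6.9+157, 5.5+14) = Gamma(163.9, 19.5).
The predictive distribution for one future period is NegBinom with mean α/β = 8.4051.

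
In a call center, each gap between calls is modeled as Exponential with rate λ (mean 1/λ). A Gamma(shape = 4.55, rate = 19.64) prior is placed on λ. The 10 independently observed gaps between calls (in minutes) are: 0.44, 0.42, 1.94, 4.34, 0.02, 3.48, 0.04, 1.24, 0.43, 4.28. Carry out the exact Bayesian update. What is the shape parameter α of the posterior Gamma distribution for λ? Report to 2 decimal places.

14.55

With a Gamma(shape α, rate β) prior on the exponential rate λ, the posterior after n observations with total T = Σxᵢ is Gamma(α+n, β+T).
Sum of observations T = 16.63 minutes; n = 10.
Posterior: Gamma(4.55+10, 19.64+16.63) = Gamma(14.55, 36.27).
Posterior α = 14.55.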